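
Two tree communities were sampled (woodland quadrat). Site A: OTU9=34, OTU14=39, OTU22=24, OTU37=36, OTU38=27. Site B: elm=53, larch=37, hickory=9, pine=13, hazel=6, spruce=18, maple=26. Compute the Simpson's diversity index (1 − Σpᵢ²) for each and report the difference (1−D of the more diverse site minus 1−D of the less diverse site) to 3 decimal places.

Site A: N=160, proportions 0.2125, 0.24375, 0.15, 0.225, 0.16875, giving 1−D = 0.79383 (working shown to 5 dp, full precision carried).
Site B: N=162, proportions 0.32716, 0.2284, 0.05556, 0.08025, 0.03704, 0.11111, 0.16049, giving 1−D = 0.79180.
Difference = |0.79383 − 0.79180| = 0.00203, i.e. 0.002 to 3 decimal places.

0.002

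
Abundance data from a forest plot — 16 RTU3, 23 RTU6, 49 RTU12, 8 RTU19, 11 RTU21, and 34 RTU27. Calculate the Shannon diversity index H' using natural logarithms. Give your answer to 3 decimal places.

1.615

Total N = 16+23+49+8+11+34 = 141, so the proportions are 0.11348, 0.16312, 0.34752, 0.05674, 0.07801, 0.24113 (working shown to 5 dp, full precision carried).
Each pᵢ ln pᵢ term: 0.11348×(-2.17617)=-0.24694, 0.16312×(-1.81327)=-0.29578, 0.34752×(-1.05694)=-0.36731, 0.05674×(-2.86932)=-0.16280, 0.07801×(-2.55086)=-0.19900, 0.24113×(-1.42240)=-0.34299.
Sum = -1.61482, so H' = 1.615.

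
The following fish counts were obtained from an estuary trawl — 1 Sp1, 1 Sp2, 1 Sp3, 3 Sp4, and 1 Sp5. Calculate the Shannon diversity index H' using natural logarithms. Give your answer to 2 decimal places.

1.48

Total N = 1+1+1+3+1 = 7, so the proportions are 0.1429, 0.1429, 0.1429, 0.4286, 0.1429 (working shown to 4 dp, full precision carried).
Each pᵢ ln pᵢ term: 0.1429×(-1.9459)=-0.2780, 0.1429×(-1.9459)=-0.2780, 0.1429×(-1.9459)=-0.2780, 0.4286×(-0.8473)=-0.3631, 0.1429×(-1.9459)=-0.2780.
Sum = -1.4751, so H' = 1.48.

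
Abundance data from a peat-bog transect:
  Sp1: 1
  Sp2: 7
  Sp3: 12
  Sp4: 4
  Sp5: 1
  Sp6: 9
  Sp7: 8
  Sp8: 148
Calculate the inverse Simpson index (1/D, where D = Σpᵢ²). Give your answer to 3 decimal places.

1.622

Total N = 1+7+12+4+1+9+8+148 = 190, so the proportions are 0.005263, 0.036842, 0.063158, 0.021053, 0.005263, 0.047368, 0.042105, 0.778947 (working shown to 6 dp, full precision carried).
D = 0.005263² + 0.036842² + 0.063158² + 0.021053² + 0.005263² + 0.047368² + 0.042105² + 0.778947² = 0.000028 + 0.001357 + 0.003989 + 0.000443 + 0.000028 + 0.002244 + 0.001773 + 0.606759 = 0.616620.
So 1/D = 1.62174, i.e. 1.622 to 3 decimal places.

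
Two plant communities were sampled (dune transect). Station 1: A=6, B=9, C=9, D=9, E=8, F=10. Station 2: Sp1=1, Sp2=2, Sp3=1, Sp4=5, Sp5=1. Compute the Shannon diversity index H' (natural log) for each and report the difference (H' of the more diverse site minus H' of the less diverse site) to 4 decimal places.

0.4209

Station 1: N=51, proportions 0.117647, 0.176471, 0.176471, 0.176471, 0.156863, 0.196078, giving H' = 1.780120 (working shown to 6 dp, full precision carried).
Station 2: N=10, proportions 0.1, 0.2, 0.1, 0.5, 0.1, giving H' = 1.359237.
Difference = |1.780120 − 1.359237| = 0.420883, i.e. 0.4209 to 4 decimal places.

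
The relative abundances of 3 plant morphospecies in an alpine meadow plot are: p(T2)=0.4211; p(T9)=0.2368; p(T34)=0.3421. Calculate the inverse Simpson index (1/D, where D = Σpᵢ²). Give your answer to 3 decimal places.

D = 0.4211² + 0.2368² + 0.3421² = 0.177325 + 0.056074 + 0.117032 = 0.350432 (working shown to 6 dp, full precision carried).
So 1/D = 2.85362, i.e. 2.854 to 3 decimal places.

2.854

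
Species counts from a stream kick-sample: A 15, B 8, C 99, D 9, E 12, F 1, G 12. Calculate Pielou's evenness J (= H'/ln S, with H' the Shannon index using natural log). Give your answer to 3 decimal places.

Total N = 15+8+99+9+12+1+12 = 156, so the proportions are 0.09615, 0.05128, 0.63462, 0.05769, 0.07692, 0.00641, 0.07692 (working shown to 5 dp, full precision carried).
H' = −Σ pᵢ ln pᵢ = −((-0.22517) + (-0.15233) + (-0.28858) + (-0.16457) + (-0.19730) + (-0.03237) + (-0.19730)) = 1.25764.
With S = 7 species, ln S = 1.94591, so J = 1.25764/1.94591 = 0.64630, i.e. 0.646 to 3 decimal places.

0.646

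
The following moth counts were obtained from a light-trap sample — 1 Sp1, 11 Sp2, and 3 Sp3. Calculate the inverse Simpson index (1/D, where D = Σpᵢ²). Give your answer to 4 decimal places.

Total N = 1+11+3 = 15, so the proportions are 0.0666667, 0.7333333, 0.2 (working shown to 7 dp, full precision carried).
D = 0.0666667² + 0.7333333² + 0.2² = 0.0044444 + 0.5377778 + 0.0400000 = 0.5822222.
So 1/D = 1.717557, i.e. 1.7176 to 4 decimal places.

1.7176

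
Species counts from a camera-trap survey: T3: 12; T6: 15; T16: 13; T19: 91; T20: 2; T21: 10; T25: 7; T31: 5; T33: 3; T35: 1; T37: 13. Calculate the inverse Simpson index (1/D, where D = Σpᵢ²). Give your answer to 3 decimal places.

Total N = 12+15+13+91+2+10+7+5+3+1+13 = 172, so the proportions are 0.0697674, 0.0872093, 0.0755814, 0.5290698, 0.0116279, 0.0581395, 0.0406977, 0.0290698, 0.0174419, 0.005814, 0.0755814 (working shown to 7 dp, full precision carried).
D = 0.0697674² + 0.0872093² + 0.0755814² + 0.5290698² + 0.0116279² + 0.0581395² + 0.0406977² + 0.0290698² + 0.0174419² + 0.005814² + 0.0755814² = 0.0048675 + 0.0076055 + 0.0057125 + 0.2799148 + 0.0001352 + 0.0033802 + 0.0016563 + 0.0008451 + 0.0003042 + 0.0000338 + 0.0057125 = 0.3101677.
So 1/D = 3.22406, i.e. 3.224 to 3 decimal places.

3.224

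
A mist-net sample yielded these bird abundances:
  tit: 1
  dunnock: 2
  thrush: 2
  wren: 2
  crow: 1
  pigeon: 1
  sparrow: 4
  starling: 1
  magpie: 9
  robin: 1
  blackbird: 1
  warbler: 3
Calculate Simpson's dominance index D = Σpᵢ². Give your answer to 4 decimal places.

Total N = 1+2+2+2+1+1+4+1+9+1+1+3 = 28, so the proportions are 0.035714, 0.071429, 0.071429, 0.071429, 0.035714, 0.035714, 0.142857, 0.035714, 0.321429, 0.035714, 0.035714, 0.107143 (working shown to 6 dp, full precision carried).
D = 0.035714² + 0.071429² + 0.071429² + 0.071429² + 0.035714² + 0.035714² + 0.142857² + 0.035714² + 0.321429² + 0.035714² + 0.035714² + 0.107143² = 0.001276 + 0.005102 + 0.005102 + 0.005102 + 0.001276 + 0.001276 + 0.020408 + 0.001276 + 0.103316 + 0.001276 + 0.001276 + 0.011480 = 0.158163.
To 4 decimal places, D = 0.1582.

0.1582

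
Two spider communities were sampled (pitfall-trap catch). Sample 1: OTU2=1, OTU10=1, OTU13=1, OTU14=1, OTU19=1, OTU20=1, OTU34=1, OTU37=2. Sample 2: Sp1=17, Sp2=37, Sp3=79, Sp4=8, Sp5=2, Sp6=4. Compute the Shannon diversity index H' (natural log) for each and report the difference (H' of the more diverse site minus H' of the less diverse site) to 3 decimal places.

Sample 1: N=9, proportions 0.111111, 0.111111, 0.111111, 0.111111, 0.111111, 0.111111, 0.111111, 0.222222, giving H' = 2.043192 (working shown to 6 dp, full precision carried).
Sample 2: N=147, proportions 0.115646, 0.251701, 0.537415, 0.054422, 0.013605, 0.027211, giving H' = 1.245385.
Difference = |2.043192 − 1.245385| = 0.797807, i.e. 0.798 to 3 decimal places.

0.798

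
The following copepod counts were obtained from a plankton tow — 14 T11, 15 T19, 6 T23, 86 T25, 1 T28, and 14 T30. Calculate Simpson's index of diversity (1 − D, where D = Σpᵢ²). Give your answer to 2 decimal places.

0.56

Total N = 14+15+6+86+1+14 = 136, so the proportions are 0.1029, 0.1103, 0.0441, 0.6324, 0.0074, 0.1029 (working shown to 4 dp, full precision carried).
D = 0.1029² + 0.1103² + 0.0441² + 0.6324² + 0.0074² + 0.1029² = 0.0106 + 0.0122 + 0.0019 + 0.3999 + 0.0001 + 0.0106 = 0.4352.
So 1 − D = 0.5648, i.e. 0.56 to 2 decimal places.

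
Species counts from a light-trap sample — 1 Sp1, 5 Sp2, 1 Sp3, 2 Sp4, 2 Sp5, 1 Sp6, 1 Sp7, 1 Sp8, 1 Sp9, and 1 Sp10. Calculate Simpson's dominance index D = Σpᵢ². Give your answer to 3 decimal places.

Total N = 1+5+1+2+2+1+1+1+1+1 = 16, so the proportions are 0.0625, 0.3125, 0.0625, 0.125, 0.125, 0.0625, 0.0625, 0.0625, 0.0625, 0.0625 (working shown to 5 dp, full precision carried).
D = 0.0625² + 0.3125² + 0.0625² + 0.125² + 0.125² + 0.0625² + 0.0625² + 0.0625² + 0.0625² + 0.0625² = 0.00391 + 0.09766 + 0.00391 + 0.01562 + 0.01562 + 0.00391 + 0.00391 + 0.00391 + 0.00391 + 0.00391 = 0.15625.
To 3 decimal places, D = 0.156.

0.156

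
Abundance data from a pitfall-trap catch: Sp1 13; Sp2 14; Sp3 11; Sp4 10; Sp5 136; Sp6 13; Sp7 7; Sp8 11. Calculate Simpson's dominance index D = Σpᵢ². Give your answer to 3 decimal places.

Total N = 13+14+11+10+136+13+7+11 = 215, so the proportions are 0.06047, 0.06512, 0.05116, 0.04651, 0.63256, 0.06047, 0.03256, 0.05116 (working shown to 5 dp, full precision carried).
D = 0.06047² + 0.06512² + 0.05116² + 0.04651² + 0.63256² + 0.06047² + 0.03256² + 0.05116² = 0.00366 + 0.00424 + 0.00262 + 0.00216 + 0.40013 + 0.00366 + 0.00106 + 0.00262 = 0.42014.
To 3 decimal places, D = 0.420.

0.420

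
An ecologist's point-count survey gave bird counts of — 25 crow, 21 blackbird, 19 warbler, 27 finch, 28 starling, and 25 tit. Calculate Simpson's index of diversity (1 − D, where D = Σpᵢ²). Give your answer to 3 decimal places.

0.830

Total N = 25+21+19+27+28+25 = 145, so the proportions are 0.17241, 0.14483, 0.13103, 0.18621, 0.1931, 0.17241 (working shown to 5 dp, full precision carried).
D = 0.17241² + 0.14483² + 0.13103² + 0.18621² + 0.1931² + 0.17241² = 0.02973 + 0.02098 + 0.01717 + 0.03467 + 0.03729 + 0.02973 = 0.16956.
So 1 − D = 0.83044, i.e. 0.830 to 3 decimal places.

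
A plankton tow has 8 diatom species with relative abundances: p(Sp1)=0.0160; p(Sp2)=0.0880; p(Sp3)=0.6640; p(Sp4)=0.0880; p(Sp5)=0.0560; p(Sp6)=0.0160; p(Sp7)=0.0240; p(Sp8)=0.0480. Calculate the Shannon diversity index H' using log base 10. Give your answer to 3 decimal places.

Each pᵢ log₁₀ pᵢ term (working shown to 5 dp, full precision carried): 0.016×(-1.79588)=-0.02873, 0.088×(-1.05552)=-0.09289, 0.664×(-0.17783)=-0.11808, 0.088×(-1.05552)=-0.09289, 0.056×(-1.25181)=-0.07010, 0.016×(-1.79588)=-0.02873, 0.024×(-1.61979)=-0.03887, 0.048×(-1.31876)=-0.06330.
Sum = -0.53360, so H' = 0.534.

0.534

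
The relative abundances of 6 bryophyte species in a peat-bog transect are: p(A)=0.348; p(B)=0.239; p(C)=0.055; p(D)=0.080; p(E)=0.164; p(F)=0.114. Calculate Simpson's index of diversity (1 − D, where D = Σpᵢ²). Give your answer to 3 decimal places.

0.772

D = 0.348² + 0.239² + 0.055² + 0.08² + 0.164² + 0.114² = 0.12110 + 0.05712 + 0.00302 + 0.00640 + 0.02690 + 0.01300 = 0.22754 (working shown to 5 dp, full precision carried).
So 1 − D = 0.77246, i.e. 0.772 to 3 decimal places.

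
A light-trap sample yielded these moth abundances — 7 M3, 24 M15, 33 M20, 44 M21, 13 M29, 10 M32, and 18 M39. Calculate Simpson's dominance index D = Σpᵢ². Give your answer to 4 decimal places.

Total N = 7+24+33+44+13+10+18 = 149, so the proportions are 0.04698, 0.161074, 0.221477, 0.295302, 0.087248, 0.067114, 0.120805 (working shown to 6 dp, full precision carried).
D = 0.04698² + 0.161074² + 0.221477² + 0.295302² + 0.087248² + 0.067114² + 0.120805² = 0.002207 + 0.025945 + 0.049052 + 0.087203 + 0.007612 + 0.004504 + 0.014594 = 0.191118.
To 4 decimal places, D = 0.1911.

0.1911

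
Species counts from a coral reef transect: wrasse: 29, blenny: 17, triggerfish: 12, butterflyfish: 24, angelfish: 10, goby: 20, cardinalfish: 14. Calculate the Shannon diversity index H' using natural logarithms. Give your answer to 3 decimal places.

1.886

Total N = 29+17+12+24+10+20+14 = 126, so the proportions are 0.23016, 0.13492, 0.09524, 0.19048, 0.07937, 0.15873, 0.11111 (working shown to 5 dp, full precision carried).
Each pᵢ ln pᵢ term: 0.23016×(-1.46899)=-0.33810, 0.13492×(-2.00307)=-0.27026, 0.09524×(-2.35138)=-0.22394, 0.19048×(-1.65823)=-0.31585, 0.07937×(-2.53370)=-0.20109, 0.15873×(-1.84055)=-0.29215, 0.11111×(-2.19722)=-0.24414.
Sum = -1.88552, so H' = 1.886.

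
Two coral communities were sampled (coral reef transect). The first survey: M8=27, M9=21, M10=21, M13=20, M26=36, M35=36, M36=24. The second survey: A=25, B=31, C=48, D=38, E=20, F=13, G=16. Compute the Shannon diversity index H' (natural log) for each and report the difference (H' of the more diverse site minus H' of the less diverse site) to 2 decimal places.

The first survey: N=185, proportions 0.1459, 0.1135, 0.1135, 0.1081, 0.1946, 0.1946, 0.1297, giving H' = 1.9173 (working shown to 4 dp, full precision carried).
The second survey: N=191, proportions 0.1309, 0.1623, 0.2513, 0.199, 0.1047, 0.0681, 0.0838, giving H' = 1.8565.
Difference = |1.9173 − 1.8565| = 0.0608, i.e. 0.06 to 2 decimal places.

0.06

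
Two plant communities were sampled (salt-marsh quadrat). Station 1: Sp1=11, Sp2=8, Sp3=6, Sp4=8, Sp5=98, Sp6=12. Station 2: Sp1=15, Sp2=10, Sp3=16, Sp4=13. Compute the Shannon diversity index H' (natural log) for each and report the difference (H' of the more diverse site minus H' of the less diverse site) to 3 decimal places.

0.251

Station 1: N=143, proportions 0.07692, 0.05594, 0.04196, 0.05594, 0.68531, 0.08392, giving H' = 1.11988 (working shown to 5 dp, full precision carried).
Station 2: N=54, proportions 0.27778, 0.18519, 0.2963, 0.24074, giving H' = 1.37135.
Difference = |1.11988 − 1.37135| = 0.25147, i.e. 0.251 to 3 decimal places.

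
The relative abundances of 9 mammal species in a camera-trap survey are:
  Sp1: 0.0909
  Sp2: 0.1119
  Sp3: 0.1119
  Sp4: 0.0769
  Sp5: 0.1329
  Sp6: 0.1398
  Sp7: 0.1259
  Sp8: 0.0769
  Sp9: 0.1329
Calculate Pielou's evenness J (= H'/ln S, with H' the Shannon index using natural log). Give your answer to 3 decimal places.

0.990

H' = −Σ pᵢ ln pᵢ = −((-0.21798) + (-0.24508) + (-0.24508) + (-0.19727) + (-0.26821) + (-0.27506) + (-0.26090) + (-0.19727) + (-0.26821)) = 2.17506 (working shown to 5 dp, full precision carried).
With S = 9 species, ln S = 2.19722, so J = 2.17506/2.19722 = 0.98991, i.e. 0.990 to 3 decimal places.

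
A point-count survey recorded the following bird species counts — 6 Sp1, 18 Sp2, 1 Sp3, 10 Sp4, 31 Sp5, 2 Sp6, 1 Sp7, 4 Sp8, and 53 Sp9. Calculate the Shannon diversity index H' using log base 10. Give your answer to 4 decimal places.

0.6885

Total N = 6+18+1+10+31+2+1+4+53 = 126, so the proportions are 0.047619, 0.142857, 0.007937, 0.079365, 0.246032, 0.015873, 0.007937, 0.031746, 0.420635 (working shown to 6 dp, full precision carried).
Each pᵢ log₁₀ pᵢ term: 0.047619×(-1.322219)=-0.062963, 0.142857×(-0.845098)=-0.120728, 0.007937×(-2.100371)=-0.016670, 0.079365×(-1.100371)=-0.087331, 0.246032×(-0.609009)=-0.149836, 0.015873×(-1.799341)=-0.028561, 0.007937×(-2.100371)=-0.016670, 0.031746×(-1.498311)=-0.047565, 0.420635×(-0.376095)=-0.158199.
Sum = -0.688522, so H' = 0.6885.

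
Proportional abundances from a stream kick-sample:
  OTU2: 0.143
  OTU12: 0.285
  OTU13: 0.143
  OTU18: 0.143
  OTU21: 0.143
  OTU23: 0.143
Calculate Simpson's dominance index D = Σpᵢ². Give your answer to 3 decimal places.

0.183

D = 0.143² + 0.285² + 0.143² + 0.143² + 0.143² + 0.143² = 0.02045 + 0.08122 + 0.02045 + 0.02045 + 0.02045 + 0.02045 = 0.18347 (working shown to 5 dp, full precision carried).
To 3 decimal places, D = 0.183.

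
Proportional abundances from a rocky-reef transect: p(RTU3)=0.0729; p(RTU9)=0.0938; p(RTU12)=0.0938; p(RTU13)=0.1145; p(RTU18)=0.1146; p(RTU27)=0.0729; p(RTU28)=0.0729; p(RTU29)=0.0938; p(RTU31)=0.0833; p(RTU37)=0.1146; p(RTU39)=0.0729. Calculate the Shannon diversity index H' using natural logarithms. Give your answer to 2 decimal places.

2.38

Each pᵢ ln pᵢ term (working shown to 4 dp, full precision carried): 0.0729×(-2.6187)=-0.1909, 0.0938×(-2.3666)=-0.2220, 0.0938×(-2.3666)=-0.2220, 0.1145×(-2.1672)=-0.2481, 0.1146×(-2.1663)=-0.2483, 0.0729×(-2.6187)=-0.1909, 0.0729×(-2.6187)=-0.1909, 0.0938×(-2.3666)=-0.2220, 0.0833×(-2.4853)=-0.2070, 0.1146×(-2.1663)=-0.2483, 0.0729×(-2.6187)=-0.1909.
Sum = -2.3812, so H' = 2.38.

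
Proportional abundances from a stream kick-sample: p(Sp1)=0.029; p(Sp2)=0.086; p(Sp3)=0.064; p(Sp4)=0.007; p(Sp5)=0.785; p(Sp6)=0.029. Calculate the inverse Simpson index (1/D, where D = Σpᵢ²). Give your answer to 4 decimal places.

D = 0.029² + 0.086² + 0.064² + 0.007² + 0.785² + 0.029² = 0.0008410 + 0.0073960 + 0.0040960 + 0.0000490 + 0.6162250 + 0.0008410 = 0.6294480 (working shown to 7 dp, full precision carried).
So 1/D = 1.588694, i.e. 1.5887 to 4 decimal places.

1.5887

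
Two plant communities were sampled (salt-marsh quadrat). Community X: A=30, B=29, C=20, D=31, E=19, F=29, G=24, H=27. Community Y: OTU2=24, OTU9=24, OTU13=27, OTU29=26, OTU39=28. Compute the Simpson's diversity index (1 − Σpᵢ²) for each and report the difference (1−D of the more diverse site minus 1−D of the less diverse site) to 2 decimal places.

0.07

Community X: N=209, proportions 0.1435, 0.1388, 0.0957, 0.1483, 0.0909, 0.1388, 0.1148, 0.1292, giving 1−D = 0.8716 (working shown to 4 dp, full precision carried).
Community Y: N=129, proportions 0.186, 0.186, 0.2093, 0.2016, 0.2171, giving 1−D = 0.7992.
Difference = |0.8716 − 0.7992| = 0.0724, i.e. 0.07 to 2 decimal places.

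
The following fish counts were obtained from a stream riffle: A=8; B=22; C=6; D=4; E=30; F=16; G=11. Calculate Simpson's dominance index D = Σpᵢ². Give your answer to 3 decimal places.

0.199

Total N = 8+22+6+4+30+16+11 = 97, so the proportions are 0.08247, 0.2268, 0.06186, 0.04124, 0.30928, 0.16495, 0.1134 (working shown to 5 dp, full precision carried).
D = 0.08247² + 0.2268² + 0.06186² + 0.04124² + 0.30928² + 0.16495² + 0.1134² = 0.00680 + 0.05144 + 0.00383 + 0.00170 + 0.09565 + 0.02721 + 0.01286 = 0.19949.
To 3 decimal places, D = 0.199.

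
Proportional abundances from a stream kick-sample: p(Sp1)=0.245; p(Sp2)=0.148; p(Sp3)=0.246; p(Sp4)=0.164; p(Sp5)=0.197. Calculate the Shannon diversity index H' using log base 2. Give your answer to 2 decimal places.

Each pᵢ log₂ pᵢ term (working shown to 4 dp, full precision carried): 0.245×(-2.0291)=-0.4971, 0.148×(-2.7563)=-0.4079, 0.246×(-2.0233)=-0.4977, 0.164×(-2.6082)=-0.4278, 0.197×(-2.3437)=-0.4617.
Sum = -2.2923, so H' = 2.29.

2.29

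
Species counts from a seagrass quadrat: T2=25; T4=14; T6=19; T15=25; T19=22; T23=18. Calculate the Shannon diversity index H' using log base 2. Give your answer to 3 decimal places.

2.557

Total N = 25+14+19+25+22+18 = 123, so the proportions are 0.20325, 0.11382, 0.15447, 0.20325, 0.17886, 0.14634 (working shown to 5 dp, full precision carried).
Each pᵢ log₂ pᵢ term: 0.20325×(-2.29866)=-0.46721, 0.11382×(-3.13516)=-0.35685, 0.15447×(-2.69459)=-0.41624, 0.20325×(-2.29866)=-0.46721, 0.17886×(-2.48308)=-0.44413, 0.14634×(-2.77259)=-0.40574.
Sum = -2.55737, so H' = 2.557.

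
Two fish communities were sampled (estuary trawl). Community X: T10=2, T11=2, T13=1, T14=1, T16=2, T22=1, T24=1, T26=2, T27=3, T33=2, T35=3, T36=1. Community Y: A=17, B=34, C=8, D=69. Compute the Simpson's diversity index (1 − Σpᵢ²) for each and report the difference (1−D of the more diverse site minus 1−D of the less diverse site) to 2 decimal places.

0.29

Community X: N=21, proportions 0.0952, 0.0952, 0.0476, 0.0476, 0.0952, 0.0476, 0.0476, 0.0952, 0.1429, 0.0952, 0.1429, 0.0476, giving 1−D = 0.9025 (working shown to 4 dp, full precision carried).
Community Y: N=128, proportions 0.1328, 0.2656, 0.0625, 0.5391, giving 1−D = 0.6173.
Difference = |0.9025 − 0.6173| = 0.2852, i.e. 0.29 to 2 decimal places.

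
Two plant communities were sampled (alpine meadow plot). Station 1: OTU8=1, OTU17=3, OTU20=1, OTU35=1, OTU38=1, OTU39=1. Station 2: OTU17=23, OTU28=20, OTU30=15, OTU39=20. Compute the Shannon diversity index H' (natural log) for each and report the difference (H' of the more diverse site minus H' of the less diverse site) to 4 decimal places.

0.2924

Station 1: N=8, proportions 0.125, 0.375, 0.125, 0.125, 0.125, 0.125, giving H' = 1.667462 (working shown to 6 dp, full precision carried).
Station 2: N=78, proportions 0.294872, 0.25641, 0.192308, 0.25641, giving H' = 1.375088.
Difference = |1.667462 − 1.375088| = 0.292374, i.e. 0.2924 to 4 decimal places.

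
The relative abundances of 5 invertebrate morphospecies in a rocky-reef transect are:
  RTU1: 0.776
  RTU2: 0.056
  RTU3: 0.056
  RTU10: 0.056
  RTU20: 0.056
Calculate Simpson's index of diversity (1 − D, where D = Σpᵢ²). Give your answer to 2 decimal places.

D = 0.776² + 0.056² + 0.056² + 0.056² + 0.056² = 0.6022 + 0.0031 + 0.0031 + 0.0031 + 0.0031 = 0.6147 (working shown to 4 dp, full precision carried).
So 1 − D = 0.3853, i.e. 0.39 to 2 decimal places.

0.39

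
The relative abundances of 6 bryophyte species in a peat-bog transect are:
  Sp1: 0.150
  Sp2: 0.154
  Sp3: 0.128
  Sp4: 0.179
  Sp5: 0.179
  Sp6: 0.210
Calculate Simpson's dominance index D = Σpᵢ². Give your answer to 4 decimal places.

0.1708

D = 0.15² + 0.154² + 0.128² + 0.179² + 0.179² + 0.21² = 0.022500 + 0.023716 + 0.016384 + 0.032041 + 0.032041 + 0.044100 = 0.170782 (working shown to 6 dp, full precision carried).
To 4 decimal places, D = 0.1708.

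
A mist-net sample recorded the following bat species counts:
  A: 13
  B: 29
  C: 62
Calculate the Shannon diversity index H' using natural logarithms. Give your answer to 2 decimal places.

0.92

Total N = 13+29+62 = 104, so the proportions are 0.125, 0.2788, 0.5962 (working shown to 4 dp, full precision carried).
Each pᵢ ln pᵢ term: 0.125×(-2.0794)=-0.2599, 0.2788×(-1.2771)=-0.3561, 0.5962×(-0.5173)=-0.3084.
Sum = -0.9244, so H' = 0.92.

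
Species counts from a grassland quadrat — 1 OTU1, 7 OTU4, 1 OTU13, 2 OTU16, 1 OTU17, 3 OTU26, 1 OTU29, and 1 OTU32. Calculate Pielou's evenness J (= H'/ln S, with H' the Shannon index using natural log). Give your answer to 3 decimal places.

Total N = 1+7+1+2+1+3+1+1 = 17, so the proportions are 0.05882, 0.41176, 0.05882, 0.11765, 0.05882, 0.17647, 0.05882, 0.05882 (working shown to 5 dp, full precision carried).
H' = −Σ pᵢ ln pᵢ = −((-0.16666) + (-0.36536) + (-0.16666) + (-0.25177) + (-0.16666) + (-0.30611) + (-0.16666) + (-0.16666)) = 1.75654.
With S = 8 species, ln S = 2.07944, so J = 1.75654/2.07944 = 0.84472, i.e. 0.845 to 3 decimal places.

0.845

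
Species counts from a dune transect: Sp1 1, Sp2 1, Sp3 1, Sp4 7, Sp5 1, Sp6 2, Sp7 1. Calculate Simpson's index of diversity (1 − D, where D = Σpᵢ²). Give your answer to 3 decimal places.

0.704

Total N = 1+1+1+7+1+2+1 = 14, so the proportions are 0.07143, 0.07143, 0.07143, 0.5, 0.07143, 0.14286, 0.07143 (working shown to 5 dp, full precision carried).
D = 0.07143² + 0.07143² + 0.07143² + 0.5² + 0.07143² + 0.14286² + 0.07143² = 0.00510 + 0.00510 + 0.00510 + 0.25000 + 0.00510 + 0.02041 + 0.00510 = 0.29592.
So 1 − D = 0.70408, i.e. 0.704 to 3 decimal places.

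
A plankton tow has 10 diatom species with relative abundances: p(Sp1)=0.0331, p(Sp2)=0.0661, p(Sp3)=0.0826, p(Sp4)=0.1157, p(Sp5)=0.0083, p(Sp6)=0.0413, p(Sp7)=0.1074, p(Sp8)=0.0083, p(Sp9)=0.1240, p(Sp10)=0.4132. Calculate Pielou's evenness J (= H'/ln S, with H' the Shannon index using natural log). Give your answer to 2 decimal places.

H' = −Σ pᵢ ln pᵢ = −((-0.1128) + (-0.1796) + (-0.2060) + (-0.2495) + (-0.0398) + (-0.1316) + (-0.2396) + (-0.0398) + (-0.2588) + (-0.3652)) = 1.8227 (working shown to 4 dp, full precision carried).
With S = 10 species, ln S = 2.3026, so J = 1.8227/2.3026 = 0.7916, i.e. 0.79 to 2 decimal places.

0.79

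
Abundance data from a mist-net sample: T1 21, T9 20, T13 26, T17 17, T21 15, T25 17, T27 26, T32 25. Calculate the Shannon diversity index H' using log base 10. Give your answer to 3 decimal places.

Total N = 21+20+26+17+15+17+26+25 = 167, so the proportions are 0.12575, 0.11976, 0.15569, 0.1018, 0.08982, 0.1018, 0.15569, 0.1497 (working shown to 5 dp, full precision carried).
Each pᵢ log₁₀ pᵢ term: 0.12575×(-0.90050)=-0.11324, 0.11976×(-0.92169)=-0.11038, 0.15569×(-0.80774)=-0.12576, 0.1018×(-0.99227)=-0.10101, 0.08982×(-1.04663)=-0.09401, 0.1018×(-0.99227)=-0.10101, 0.15569×(-0.80774)=-0.12576, 0.1497×(-0.82478)=-0.12347.
Sum = -0.89463, so H' = 0.895.

0.895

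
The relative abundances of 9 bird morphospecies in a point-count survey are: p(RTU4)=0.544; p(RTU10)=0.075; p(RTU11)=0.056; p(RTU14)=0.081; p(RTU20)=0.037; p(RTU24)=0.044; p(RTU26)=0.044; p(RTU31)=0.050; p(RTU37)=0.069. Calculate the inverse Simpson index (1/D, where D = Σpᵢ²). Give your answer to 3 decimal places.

3.089

D = 0.544² + 0.075² + 0.056² + 0.081² + 0.037² + 0.044² + 0.044² + 0.05² + 0.069² = 0.295936 + 0.005625 + 0.003136 + 0.006561 + 0.001369 + 0.001936 + 0.001936 + 0.002500 + 0.004761 = 0.323760 (working shown to 6 dp, full precision carried).
So 1/D = 3.08871, i.e. 3.089 to 3 decimal places.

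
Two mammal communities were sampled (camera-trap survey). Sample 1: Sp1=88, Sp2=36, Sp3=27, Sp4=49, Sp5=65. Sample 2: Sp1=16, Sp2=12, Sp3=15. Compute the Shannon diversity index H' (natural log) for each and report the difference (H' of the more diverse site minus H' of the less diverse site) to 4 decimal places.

0.4354

Sample 1: N=265, proportions 0.332075, 0.135849, 0.101887, 0.184906, 0.245283, giving H' = 1.526770 (working shown to 6 dp, full precision carried).
Sample 2: N=43, proportions 0.372093, 0.27907, 0.348837, giving H' = 1.091408.
Difference = |1.526770 − 1.091408| = 0.435362, i.e. 0.4354 to 4 decimal places.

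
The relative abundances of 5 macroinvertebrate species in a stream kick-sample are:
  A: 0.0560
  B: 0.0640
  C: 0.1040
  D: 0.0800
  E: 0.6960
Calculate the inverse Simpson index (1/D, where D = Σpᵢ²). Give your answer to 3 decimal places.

1.965

D = 0.056² + 0.064² + 0.104² + 0.08² + 0.696² = 0.003136 + 0.004096 + 0.010816 + 0.006400 + 0.484416 = 0.508864 (working shown to 6 dp, full precision carried).
So 1/D = 1.96516, i.e. 1.965 to 3 decimal places.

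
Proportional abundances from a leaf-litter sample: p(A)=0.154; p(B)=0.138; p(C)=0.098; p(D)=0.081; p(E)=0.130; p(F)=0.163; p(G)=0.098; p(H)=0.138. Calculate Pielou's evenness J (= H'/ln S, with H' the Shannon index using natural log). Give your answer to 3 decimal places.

0.988

H' = −Σ pᵢ ln pᵢ = −((-0.28810) + (-0.27331) + (-0.22763) + (-0.20358) + (-0.26523) + (-0.29568) + (-0.22763) + (-0.27331)) = 2.05448 (working shown to 5 dp, full precision carried).
With S = 8 species, ln S = 2.07944, so J = 2.05448/2.07944 = 0.98799, i.e. 0.988 to 3 decimal places.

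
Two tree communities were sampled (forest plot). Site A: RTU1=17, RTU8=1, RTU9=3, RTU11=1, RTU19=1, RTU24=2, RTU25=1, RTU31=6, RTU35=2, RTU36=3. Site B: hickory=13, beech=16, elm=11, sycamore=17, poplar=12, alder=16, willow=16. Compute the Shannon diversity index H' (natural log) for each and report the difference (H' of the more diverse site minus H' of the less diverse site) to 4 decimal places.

Site A: N=37, proportions 0.4594595, 0.027027, 0.0810811, 0.027027, 0.027027, 0.0540541, 0.027027, 0.1621622, 0.0540541, 0.0810811, giving H' = 1.7655275 (working shown to 7 dp, full precision carried).
Site B: N=101, proportions 0.1287129, 0.1584158, 0.1089109, 0.1683168, 0.1188119, 0.1584158, 0.1584158, giving H' = 1.9340418.
Difference = |1.7655275 − 1.9340418| = 0.1685143, i.e. 0.1685 to 4 decimal places.

0.1685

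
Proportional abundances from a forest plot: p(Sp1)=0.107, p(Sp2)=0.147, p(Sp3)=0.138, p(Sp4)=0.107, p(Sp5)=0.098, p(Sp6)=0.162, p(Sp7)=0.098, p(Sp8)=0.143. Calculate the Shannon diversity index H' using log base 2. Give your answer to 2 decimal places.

2.97

Each pᵢ log₂ pᵢ term (working shown to 4 dp, full precision carried): 0.107×(-3.2243)=-0.3450, 0.147×(-2.7661)=-0.4066, 0.138×(-2.8573)=-0.3943, 0.107×(-3.2243)=-0.3450, 0.098×(-3.3511)=-0.3284, 0.162×(-2.6259)=-0.4254, 0.098×(-3.3511)=-0.3284, 0.143×(-2.8059)=-0.4012.
Sum = -2.9744, so H' = 2.97.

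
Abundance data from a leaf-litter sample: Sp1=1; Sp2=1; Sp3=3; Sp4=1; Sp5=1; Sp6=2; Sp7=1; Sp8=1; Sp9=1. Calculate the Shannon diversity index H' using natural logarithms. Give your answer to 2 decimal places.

2.09

Total N = 1+1+3+1+1+2+1+1+1 = 12, so the proportions are 0.0833, 0.0833, 0.25, 0.0833, 0.0833, 0.1667, 0.0833, 0.0833, 0.0833 (working shown to 4 dp, full precision carried).
Each pᵢ ln pᵢ term: 0.0833×(-2.4849)=-0.2071, 0.0833×(-2.4849)=-0.2071, 0.25×(-1.3863)=-0.3466, 0.0833×(-2.4849)=-0.2071, 0.0833×(-2.4849)=-0.2071, 0.1667×(-1.7918)=-0.2986, 0.0833×(-2.4849)=-0.2071, 0.0833×(-2.4849)=-0.2071, 0.0833×(-2.4849)=-0.2071.
Sum = -2.0947, so H' = 2.09.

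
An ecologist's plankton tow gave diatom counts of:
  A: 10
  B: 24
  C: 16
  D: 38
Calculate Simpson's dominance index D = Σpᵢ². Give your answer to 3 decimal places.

Total N = 10+24+16+38 = 88, so the proportions are 0.11364, 0.27273, 0.18182, 0.43182 (working shown to 5 dp, full precision carried).
D = 0.11364² + 0.27273² + 0.18182² + 0.43182² = 0.01291 + 0.07438 + 0.03306 + 0.18647 = 0.30682.
To 3 decimal places, D = 0.307.

0.307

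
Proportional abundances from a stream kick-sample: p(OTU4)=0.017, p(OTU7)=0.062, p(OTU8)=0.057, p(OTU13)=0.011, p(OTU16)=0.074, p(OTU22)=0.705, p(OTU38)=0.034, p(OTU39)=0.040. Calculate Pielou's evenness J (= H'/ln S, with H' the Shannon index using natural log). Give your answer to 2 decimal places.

H' = −Σ pᵢ ln pᵢ = −((-0.0693) + (-0.1724) + (-0.1633) + (-0.0496) + (-0.1927) + (-0.2464) + (-0.1150) + (-0.1288)) = 1.1374 (working shown to 4 dp, full precision carried).
With S = 8 species, ln S = 2.0794, so J = 1.1374/2.0794 = 0.5470, i.e. 0.55 to 2 decimal places.

0.55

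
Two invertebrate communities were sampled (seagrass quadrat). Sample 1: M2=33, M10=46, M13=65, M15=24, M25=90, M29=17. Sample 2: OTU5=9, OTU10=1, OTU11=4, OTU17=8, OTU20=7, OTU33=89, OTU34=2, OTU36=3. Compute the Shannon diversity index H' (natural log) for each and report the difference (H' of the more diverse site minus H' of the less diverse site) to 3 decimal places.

Sample 1: N=275, proportions 0.12, 0.167273, 0.236364, 0.087273, 0.327273, 0.061818, giving H' = 1.644923 (working shown to 6 dp, full precision carried).
Sample 2: N=123, proportions 0.073171, 0.00813, 0.03252, 0.065041, 0.056911, 0.723577, 0.01626, 0.02439, giving H' = 1.074397.
Difference = |1.644923 − 1.074397| = 0.570526, i.e. 0.571 to 3 decimal places.

0.571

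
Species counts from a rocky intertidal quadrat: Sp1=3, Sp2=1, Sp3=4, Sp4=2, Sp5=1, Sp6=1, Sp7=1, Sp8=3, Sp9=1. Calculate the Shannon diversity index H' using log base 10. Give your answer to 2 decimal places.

0.88

Total N = 3+1+4+2+1+1+1+3+1 = 17, so the proportions are 0.17647, 0.05882, 0.23529, 0.11765, 0.05882, 0.05882, 0.05882, 0.17647, 0.05882 (working shown to 5 dp, full precision carried).
Each pᵢ log₁₀ pᵢ term: 0.17647×(-0.75333)=-0.13294, 0.05882×(-1.23045)=-0.07238, 0.23529×(-0.62839)=-0.14786, 0.11765×(-0.92942)=-0.10934, 0.05882×(-1.23045)=-0.07238, 0.05882×(-1.23045)=-0.07238, 0.05882×(-1.23045)=-0.07238, 0.17647×(-0.75333)=-0.13294, 0.05882×(-1.23045)=-0.07238.
Sum = -0.88498, so H' = 0.88.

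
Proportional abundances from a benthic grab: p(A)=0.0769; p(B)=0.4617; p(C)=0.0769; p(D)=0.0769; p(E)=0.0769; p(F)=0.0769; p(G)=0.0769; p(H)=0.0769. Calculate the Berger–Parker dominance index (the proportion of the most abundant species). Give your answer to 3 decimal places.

0.462

The largest proportion is 0.4617, i.e. d = 0.462 to 3 decimal places.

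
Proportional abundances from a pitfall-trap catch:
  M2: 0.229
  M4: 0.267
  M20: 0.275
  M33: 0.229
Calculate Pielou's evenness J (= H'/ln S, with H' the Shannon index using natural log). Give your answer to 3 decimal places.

H' = −Σ pᵢ ln pᵢ = −((-0.33755) + (-0.35258) + (-0.35502) + (-0.33755)) = 1.38270 (working shown to 5 dp, full precision carried).
With S = 4 species, ln S = 1.38629, so J = 1.38270/1.38629 = 0.99741, i.e. 0.997 to 3 decimal places.

0.997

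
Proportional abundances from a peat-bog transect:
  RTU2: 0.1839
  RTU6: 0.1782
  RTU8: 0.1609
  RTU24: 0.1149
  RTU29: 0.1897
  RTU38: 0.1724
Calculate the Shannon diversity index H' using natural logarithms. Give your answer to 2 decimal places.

Each pᵢ ln pᵢ term (working shown to 4 dp, full precision carried): 0.1839×(-1.6934)=-0.3114, 0.1782×(-1.7248)=-0.3074, 0.1609×(-1.8270)=-0.2940, 0.1149×(-2.1637)=-0.2486, 0.1897×(-1.6623)=-0.3153, 0.1724×(-1.7579)=-0.3031.
Sum = -1.7798, so H' = 1.78.

1.78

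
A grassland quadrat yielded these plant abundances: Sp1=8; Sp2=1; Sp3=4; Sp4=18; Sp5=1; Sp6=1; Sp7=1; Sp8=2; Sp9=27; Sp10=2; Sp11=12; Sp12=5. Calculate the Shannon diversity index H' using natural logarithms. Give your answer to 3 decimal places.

Total N = 8+1+4+18+1+1+1+2+27+2+12+5 = 82, so the proportions are 0.09756, 0.0122, 0.04878, 0.21951, 0.0122, 0.0122, 0.0122, 0.02439, 0.32927, 0.02439, 0.14634, 0.06098 (working shown to 5 dp, full precision carried).
Each pᵢ ln pᵢ term: 0.09756×(-2.32728)=-0.22705, 0.0122×(-4.40672)=-0.05374, 0.04878×(-3.02042)=-0.14734, 0.21951×(-1.51635)=-0.33286, 0.0122×(-4.40672)=-0.05374, 0.0122×(-4.40672)=-0.05374, 0.0122×(-4.40672)=-0.05374, 0.02439×(-3.71357)=-0.09057, 0.32927×(-1.11088)=-0.36578, 0.02439×(-3.71357)=-0.09057, 0.14634×(-1.92181)=-0.28124, 0.06098×(-2.79728)=-0.17057.
Sum = -1.92094, so H' = 1.921.

1.921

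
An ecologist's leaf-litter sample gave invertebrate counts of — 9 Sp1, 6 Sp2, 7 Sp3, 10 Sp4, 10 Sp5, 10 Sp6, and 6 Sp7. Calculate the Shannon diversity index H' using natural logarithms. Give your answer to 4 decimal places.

1.9229

Total N = 9+6+7+10+10+10+6 = 58, so the proportions are 0.155172, 0.103448, 0.12069, 0.172414, 0.172414, 0.172414, 0.103448 (working shown to 6 dp, full precision carried).
Each pᵢ ln pᵢ term: 0.155172×(-1.863218)=-0.289120, 0.103448×(-2.268684)=-0.234691, 0.12069×(-2.114533)=-0.255202, 0.172414×(-1.757858)=-0.303079, 0.172414×(-1.757858)=-0.303079, 0.172414×(-1.757858)=-0.303079, 0.103448×(-2.268684)=-0.234691.
Sum = -1.922942, so H' = 1.9229.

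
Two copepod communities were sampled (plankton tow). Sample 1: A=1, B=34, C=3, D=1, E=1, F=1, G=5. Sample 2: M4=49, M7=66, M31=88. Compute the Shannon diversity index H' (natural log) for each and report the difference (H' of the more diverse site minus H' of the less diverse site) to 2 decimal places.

0.10

Sample 1: N=46, proportions 0.0217, 0.7391, 0.0652, 0.0217, 0.0217, 0.0217, 0.1087, giving H' = 0.9756 (working shown to 4 dp, full precision carried).
Sample 2: N=203, proportions 0.2414, 0.3251, 0.4335, giving H' = 1.0707.
Difference = |0.9756 − 1.0707| = 0.0951, i.e. 0.10 to 2 decimal places.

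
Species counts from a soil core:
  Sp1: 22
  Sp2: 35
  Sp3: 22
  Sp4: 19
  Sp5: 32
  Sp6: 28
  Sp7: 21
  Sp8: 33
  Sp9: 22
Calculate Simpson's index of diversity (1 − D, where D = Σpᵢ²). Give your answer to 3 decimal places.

0.884

Total N = 22+35+22+19+32+28+21+33+22 = 234, so the proportions are 0.09402, 0.14957, 0.09402, 0.0812, 0.13675, 0.11966, 0.08974, 0.14103, 0.09402 (working shown to 5 dp, full precision carried).
D = 0.09402² + 0.14957² + 0.09402² + 0.0812² + 0.13675² + 0.11966² + 0.08974² + 0.14103² + 0.09402² = 0.00884 + 0.02237 + 0.00884 + 0.00659 + 0.01870 + 0.01432 + 0.00805 + 0.01989 + 0.00884 = 0.11644.
So 1 − D = 0.88356, i.e. 0.884 to 3 decimal places.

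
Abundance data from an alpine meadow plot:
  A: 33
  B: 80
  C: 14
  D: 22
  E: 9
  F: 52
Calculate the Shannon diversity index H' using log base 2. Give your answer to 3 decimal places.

Total N = 33+80+14+22+9+52 = 210, so the proportions are 0.15714, 0.38095, 0.06667, 0.10476, 0.04286, 0.24762 (working shown to 5 dp, full precision carried).
Each pᵢ log₂ pᵢ term: 0.15714×(-2.66985)=-0.41955, 0.38095×(-1.39232)=-0.53041, 0.06667×(-3.90689)=-0.26046, 0.10476×(-3.25481)=-0.34098, 0.04286×(-4.54432)=-0.19476, 0.24762×(-2.01381)=-0.49866.
Sum = -2.24481, so H' = 2.245.

2.245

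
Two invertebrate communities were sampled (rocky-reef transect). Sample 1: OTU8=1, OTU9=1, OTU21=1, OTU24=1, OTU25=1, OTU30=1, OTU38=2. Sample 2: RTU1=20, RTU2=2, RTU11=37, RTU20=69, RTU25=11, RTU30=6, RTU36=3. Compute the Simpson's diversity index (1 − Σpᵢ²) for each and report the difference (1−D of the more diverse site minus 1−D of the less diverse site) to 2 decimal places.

Sample 1: N=8, proportions 0.125, 0.125, 0.125, 0.125, 0.125, 0.125, 0.25, giving 1−D = 0.84375 (working shown to 5 dp, full precision carried).
Sample 2: N=148, proportions 0.13514, 0.01351, 0.25, 0.46622, 0.07432, 0.04054, 0.02027, giving 1−D = 0.69412.
Difference = |0.84375 − 0.69412| = 0.14963, i.e. 0.15 to 2 decimal places.

0.15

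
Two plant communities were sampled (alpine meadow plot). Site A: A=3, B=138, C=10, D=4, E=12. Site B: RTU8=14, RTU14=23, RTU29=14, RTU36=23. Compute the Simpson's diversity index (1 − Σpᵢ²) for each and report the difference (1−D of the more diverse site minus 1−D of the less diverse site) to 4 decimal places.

0.4277

Site A: N=167, proportions 0.017964, 0.826347, 0.05988, 0.023952, 0.071856, giving 1−D = 0.307505 (working shown to 6 dp, full precision carried).
Site B: N=74, proportions 0.189189, 0.310811, 0.189189, 0.310811, giving 1−D = 0.735208.
Difference = |0.307505 − 0.735208| = 0.427703, i.e. 0.4277 to 4 decimal places.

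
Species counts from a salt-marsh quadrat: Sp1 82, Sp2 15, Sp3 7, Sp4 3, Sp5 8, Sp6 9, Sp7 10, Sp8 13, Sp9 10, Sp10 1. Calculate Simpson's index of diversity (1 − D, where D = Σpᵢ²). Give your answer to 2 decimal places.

Total N = 82+15+7+3+8+9+10+13+10+1 = 158, so the proportions are 0.519, 0.0949, 0.0443, 0.019, 0.0506, 0.057, 0.0633, 0.0823, 0.0633, 0.0063 (working shown to 4 dp, full precision carried).
D = 0.519² + 0.0949² + 0.0443² + 0.019² + 0.0506² + 0.057² + 0.0633² + 0.0823² + 0.0633² + 0.0063² = 0.2693 + 0.0090 + 0.0020 + 0.0004 + 0.0026 + 0.0032 + 0.0040 + 0.0068 + 0.0040 + 0.0000 = 0.3013.
So 1 − D = 0.6987, i.e. 0.70 to 2 decimal places.

0.70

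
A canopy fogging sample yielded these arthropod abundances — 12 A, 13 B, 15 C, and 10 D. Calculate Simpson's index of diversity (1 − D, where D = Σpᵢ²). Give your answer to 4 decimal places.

0.7448

Total N = 12+13+15+10 = 50, so the proportions are 0.24, 0.26, 0.3, 0.2 (working shown to 6 dp, full precision carried).
D = 0.24² + 0.26² + 0.3² + 0.2² = 0.057600 + 0.067600 + 0.090000 + 0.040000 = 0.255200.
So 1 − D = 0.744800, i.e. 0.7448 to 4 decimal places.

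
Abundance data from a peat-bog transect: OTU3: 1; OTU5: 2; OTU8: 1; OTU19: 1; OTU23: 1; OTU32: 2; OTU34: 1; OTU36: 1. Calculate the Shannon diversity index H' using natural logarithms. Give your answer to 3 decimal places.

Total N = 1+2+1+1+1+2+1+1 = 10, so the proportions are 0.1, 0.2, 0.1, 0.1, 0.1, 0.2, 0.1, 0.1 (working shown to 5 dp, full precision carried).
Each pᵢ ln pᵢ term: 0.1×(-2.30259)=-0.23026, 0.2×(-1.60944)=-0.32189, 0.1×(-2.30259)=-0.23026, 0.1×(-2.30259)=-0.23026, 0.1×(-2.30259)=-0.23026, 0.2×(-1.60944)=-0.32189, 0.1×(-2.30259)=-0.23026, 0.1×(-2.30259)=-0.23026.
Sum = -2.02533, so H' = 2.025.

2.025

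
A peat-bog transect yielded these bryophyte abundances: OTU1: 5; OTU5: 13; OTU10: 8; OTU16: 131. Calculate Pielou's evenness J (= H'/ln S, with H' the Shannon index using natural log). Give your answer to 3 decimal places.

0.446

Total N = 5+13+8+131 = 157, so the proportions are 0.03185, 0.0828, 0.05096, 0.83439 (working shown to 5 dp, full precision carried).
H' = −Σ pᵢ ln pᵢ = −((-0.10977) + (-0.20629) + (-0.15168) + (-0.15107)) = 0.61881.
With S = 4 species, ln S = 1.38629, so J = 0.61881/1.38629 = 0.44637, i.e. 0.446 to 3 decimal places.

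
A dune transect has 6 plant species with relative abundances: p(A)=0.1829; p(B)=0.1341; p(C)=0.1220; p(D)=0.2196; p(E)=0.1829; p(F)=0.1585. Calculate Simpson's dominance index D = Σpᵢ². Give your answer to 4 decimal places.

D = 0.1829² + 0.1341² + 0.122² + 0.2196² + 0.1829² + 0.1585² = 0.033452 + 0.017983 + 0.014884 + 0.048224 + 0.033452 + 0.025122 = 0.173118 (working shown to 6 dp, full precision carried).
To 4 decimal places, D = 0.1731.

0.1731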